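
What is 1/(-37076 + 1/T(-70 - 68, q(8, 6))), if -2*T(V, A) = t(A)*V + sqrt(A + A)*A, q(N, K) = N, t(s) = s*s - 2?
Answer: -4262/158017911 ≈ -2.6972e-5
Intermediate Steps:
t(s) = -2 + s**2 (t(s) = s**2 - 2 = -2 + s**2)
T(V, A) = -V*(-2 + A**2)/2 - sqrt(2)*A**(3/2)/2 (T(V, A) = -((-2 + A**2)*V + sqrt(A + A)*A)/2 = -(V*(-2 + A**2) + sqrt(2*A)*A)/2 = -(V*(-2 + A**2) + (sqrt(2)*sqrt(A))*A)/2 = -(V*(-2 + A**2) + sqrt(2)*A**(3/2))/2 = -V*(-2 + A**2)/2 - sqrt(2)*A**(3/2)/2)
1/(-37076 + 1/T(-70 - 68, q(8, 6))) = 1/(-37076 + 1/(-(-70 - 68)*(-2 + 8**2)/2 - sqrt(2)*8**(3/2)/2)) = 1/(-37076 + 1/(-1/2*(-138)*(-2 + 64) - sqrt(2)*16*sqrt(2)/2)) = 1/(-37076 + 1/(-1/2*(-138)*62 - 16)) = 1/(-37076 + 1/(4278 - 16)) = 1/(-37076 + 1/4262) = 1/(-158017911/4262) = -4262/158017911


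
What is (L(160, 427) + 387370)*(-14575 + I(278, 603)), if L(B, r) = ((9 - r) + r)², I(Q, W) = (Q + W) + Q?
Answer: -5198042616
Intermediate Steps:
I(Q, W) = W + 2*Q
L(B, r) = 81 (L(B, r) = 9² = 81)
(L(160, 427) + 387370)*(-14575 + I(278, 603)) = (81 + 387370)*(-14575 + (603 + 2*278)) = 387451*(-14575 + (603 + 556)) = 387451*(-14575 + 1159) = 387451*(-13416) = -5198042616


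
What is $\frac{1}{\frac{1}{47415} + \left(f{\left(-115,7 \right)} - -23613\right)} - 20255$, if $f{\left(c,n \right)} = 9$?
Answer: $- \frac{22686352040990}{1120037131} \approx -20255.0$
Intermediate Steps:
$\frac{1}{\frac{1}{47415} + \left(f{\left(-115,7 \right)} - -23613\right)} - 20255 = \frac{1}{\frac{1}{47415} + \left(9 - -23613\right)} - 20255 = \frac{1}{\frac{1}{47415} + \left(9 + 23613\right)} - 20255 = \frac{1}{\frac{1}{47415} + 23622} - 20255 = \frac{1}{\frac{1120037131}{47415}} - 20255 = \frac{47415}{1120037131} - 20255 = - \frac{22686352040990}{1120037131}$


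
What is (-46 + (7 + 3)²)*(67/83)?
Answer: 3618/83 ≈ 43.590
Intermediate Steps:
(-46 + (7 + 3)²)*(67/83) = (-46 + 10²)*(67*(1/83)) = (-46 + 100)*(67/83) = 54*(67/83) = 3618/83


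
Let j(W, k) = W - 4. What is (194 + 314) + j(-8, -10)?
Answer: 496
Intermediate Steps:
j(W, k) = -4 + W
(194 + 314) + j(-8, -10) = (194 + 314) + (-4 - 8) = 508 - 12 = 496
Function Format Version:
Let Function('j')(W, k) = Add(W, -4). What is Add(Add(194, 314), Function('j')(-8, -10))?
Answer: 496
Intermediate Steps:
Function('j')(W, k) = Add(-4, W)
Add(Add(194, 314), Function('j')(-8, -10)) = Add(Add(194, 314), Add(-4, -8)) = Add(508, -12) = 496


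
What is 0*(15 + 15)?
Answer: 0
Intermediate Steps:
0*(15 + 15) = 0*30 = 0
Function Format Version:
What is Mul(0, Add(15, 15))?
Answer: 0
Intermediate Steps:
Mul(0, Add(15, 15)) = Mul(0, 30) = 0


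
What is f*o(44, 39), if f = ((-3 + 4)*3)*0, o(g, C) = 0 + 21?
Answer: 0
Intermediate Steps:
o(g, C) = 21
f = 0 (f = (1*3)*0 = 3*0 = 0)
f*o(44, 39) = 0*21 = 0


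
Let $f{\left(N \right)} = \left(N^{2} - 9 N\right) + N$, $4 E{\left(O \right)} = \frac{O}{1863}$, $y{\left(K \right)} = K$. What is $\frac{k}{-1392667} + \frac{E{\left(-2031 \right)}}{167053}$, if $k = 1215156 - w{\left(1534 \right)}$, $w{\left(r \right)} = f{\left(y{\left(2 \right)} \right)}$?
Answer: $- \frac{504246633237095}{577900613671884} \approx -0.87255$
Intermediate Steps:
$E{\left(O \right)} = \frac{O}{7452}$ ($E{\left(O \right)} = \frac{O \frac{1}{1863}}{4} = \frac{\frac{1}{1863} O}{4} = \frac{O}{7452}$)
$f{\left(N \right)} = N^{2} - 8 N$
$w{\left(r \right)} = -12$ ($w{\left(r \right)} = 2 \left(-8 + 2\right) = 2 \left(-6\right) = -12$)
$k = 1215168$ ($k = 1215156 - -12 = 1215156 + 12 = 1215168$)
$\frac{k}{-1392667} + \frac{E{\left(-2031 \right)}}{167053} = \frac{1215168}{-1392667} + \frac{\frac{1}{7452} \left(-2031\right)}{167053} = 1215168 \left(- \frac{1}{1392667}\right) - \frac{677}{414959652} = - \frac{1215168}{1392667} - \frac{677}{414959652} = - \frac{504246633237095}{577900613671884}$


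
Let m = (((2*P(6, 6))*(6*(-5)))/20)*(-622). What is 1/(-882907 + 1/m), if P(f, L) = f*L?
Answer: -67176/59310160631 ≈ -1.1326e-6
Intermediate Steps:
P(f, L) = L*f
m = 67176 (m = (((2*(6*6))*(6*(-5)))/20)*(-622) = (((2*36)*(-30))*(1/20))*(-622) = ((72*(-30))*(1/20))*(-622) = -2160*1/20*(-622) = -108*(-622) = 67176)
1/(-882907 + 1/m) = 1/(-882907 + 1/67176) = 1/(-59310160631/67176) = -67176/59310160631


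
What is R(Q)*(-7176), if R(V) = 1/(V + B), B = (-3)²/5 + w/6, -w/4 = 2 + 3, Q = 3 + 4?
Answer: -53820/41 ≈ -1312.7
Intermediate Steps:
Q = 7
w = -20 (w = -4*(2 + 3) = -4*5 = -20)
B = -23/15 (B = (-3)²/5 - 20/6 = 9*(⅕) - 20*⅙ = 9/5 - 10/3 = -23/15 ≈ -1.5333)
R(V) = 1/(-23/15 + V) (R(V) = 1/(V - 23/15) = 1/(-23/15 + V))
R(Q)*(-7176) = (15/(-23 + 15*7))*(-7176) = (15/(-23 + 105))*(-7176) = (15/82)*(-7176) = -53820/41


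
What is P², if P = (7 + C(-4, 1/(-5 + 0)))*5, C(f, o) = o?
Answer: 1156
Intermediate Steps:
P = 34 (P = (7 + 1/(-5 + 0))*5 = (7 + 1/(-5))*5 = (7 - ⅕)*5 = (34/5)*5 = 34)
P² = 34² = 1156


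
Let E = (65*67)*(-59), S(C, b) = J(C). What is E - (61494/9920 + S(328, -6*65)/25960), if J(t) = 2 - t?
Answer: -827136147179/3219040 ≈ -2.5695e+5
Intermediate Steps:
S(C, b) = 2 - C
E = -256945 (E = 4355*(-59) = -256945)
E - (61494/9920 + S(328, -6*65)/25960) = -256945 - (61494/9920 + (2 - 1*328)/25960) = -256945 - (61494*(1/9920) + (2 - 328)*(1/25960)) = -256945 - (30747/4960 - 326*1/25960) = -256945 - (30747/4960 - 163/12980) = -256945 - 1*19914379/3219040 = -256945 - 19914379/3219040 = -827136147179/3219040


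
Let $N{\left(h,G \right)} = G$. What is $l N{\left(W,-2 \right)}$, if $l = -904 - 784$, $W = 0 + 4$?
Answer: $3376$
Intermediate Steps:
$W = 4$
$l = -1688$ ($l = -904 - 784 = -1688$)
$l N{\left(W,-2 \right)} = \left(-1688\right) \left(-2\right) = 3376$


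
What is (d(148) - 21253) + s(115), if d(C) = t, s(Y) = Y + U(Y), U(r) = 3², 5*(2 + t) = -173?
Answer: -105828/5 ≈ -21166.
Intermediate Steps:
t = -183/5 (t = -2 + (⅕)*(-173) = -2 - 173/5 = -183/5 ≈ -36.600)
U(r) = 9
s(Y) = 9 + Y (s(Y) = Y + 9 = 9 + Y)
d(C) = -183/5
(d(148) - 21253) + s(115) = (-183/5 - 21253) + (9 + 115) = -106448/5 + 124 = -105828/5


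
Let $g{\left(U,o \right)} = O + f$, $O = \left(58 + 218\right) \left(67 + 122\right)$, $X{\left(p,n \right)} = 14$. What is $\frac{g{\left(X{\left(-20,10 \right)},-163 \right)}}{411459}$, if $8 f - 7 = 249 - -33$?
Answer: $\frac{417601}{3291672} \approx 0.12687$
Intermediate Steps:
$f = \frac{289}{8}$ ($f = \frac{7}{8} + \frac{249 - -33}{8} = \frac{7}{8} + \frac{249 + 33}{8} = \frac{7}{8} + \frac{1}{8} \cdot 282 = \frac{7}{8} + \frac{141}{4} = \frac{289}{8} \approx 36.125$)
$O = 52164$ ($O = 276 \cdot 189 = 52164$)
$g{\left(U,o \right)} = \frac{417601}{8}$ ($g{\left(U,o \right)} = 52164 + \frac{289}{8} = \frac{417601}{8}$)
$\frac{g{\left(X{\left(-20,10 \right)},-163 \right)}}{411459} = \frac{417601}{8 \cdot 411459} = \frac{417601}{8} \cdot \frac{1}{411459} = \frac{417601}{3291672}$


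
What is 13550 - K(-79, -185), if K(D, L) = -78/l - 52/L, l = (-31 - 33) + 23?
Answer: 102760188/7585 ≈ 13548.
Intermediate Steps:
l = -41 (l = -64 + 23 = -41)
K(D, L) = 78/41 - 52/L (K(D, L) = -78/(-41) - 52/L = -78*(-1/41) - 52/L = 78/41 - 52/L)
13550 - K(-79, -185) = 13550 - (78/41 - 52/(-185)) = 13550 - (78/41 - 52*(-1/185)) = 13550 - (78/41 + 52/185) = 13550 - 1*16562/7585 = 13550 - 16562/7585 = 102760188/7585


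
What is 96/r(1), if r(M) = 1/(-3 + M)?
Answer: -192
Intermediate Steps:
96/r(1) = 96/(1/(-3 + 1)) = 96/(1/(-2)) = 96/(-½) = 96*(-2) = -192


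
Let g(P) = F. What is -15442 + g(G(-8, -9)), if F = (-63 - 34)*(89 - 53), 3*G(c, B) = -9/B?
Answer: -18934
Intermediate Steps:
G(c, B) = -3/B (G(c, B) = (-9/B)/3 = -3/B)
F = -3492 (F = -97*36 = -3492)
g(P) = -3492
-15442 + g(G(-8, -9)) = -15442 - 3492 = -18934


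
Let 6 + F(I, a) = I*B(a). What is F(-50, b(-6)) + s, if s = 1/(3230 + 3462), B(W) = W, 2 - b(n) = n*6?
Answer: -12754951/6692 ≈ -1906.0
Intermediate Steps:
b(n) = 2 - 6*n (b(n) = 2 - n*6 = 2 - 6*n)
F(I, a) = -6 + I*a
s = 1/6692 ≈ 0.00014943
F(-50, b(-6)) + s = (-6 - 50*(2 - 6*(-6))) + 1/6692 = (-6 - 50*(2 + 36)) + 1/6692 = (-6 - 50*38) + 1/6692 = (-6 - 1900) + 1/6692 = -1906 + 1/6692 = -12754951/6692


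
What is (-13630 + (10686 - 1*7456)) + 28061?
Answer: 17661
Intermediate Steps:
(-13630 + (10686 - 1*7456)) + 28061 = (-13630 + (10686 - 7456)) + 28061 = (-13630 + 3230) + 28061 = -10400 + 28061 = 17661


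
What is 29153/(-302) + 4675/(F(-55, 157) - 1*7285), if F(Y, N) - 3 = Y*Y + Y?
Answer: -5778163/59192 ≈ -97.617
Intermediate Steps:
F(Y, N) = 3 + Y + Y² (F(Y, N) = 3 + (Y*Y + Y) = 3 + (Y² + Y) = 3 + (Y + Y²) = 3 + Y + Y²)
29153/(-302) + 4675/(F(-55, 157) - 1*7285) = 29153/(-302) + 4675/((3 - 55 + (-55)²) - 1*7285) = 29153*(-1/302) + 4675/((3 - 55 + 3025) - 7285) = -29153/302 + 4675/(2973 - 7285) = -29153/302 + 4675/(-4312) = -29153/302 + 4675*(-1/4312) = -29153/302 - 425/392 = -5778163/59192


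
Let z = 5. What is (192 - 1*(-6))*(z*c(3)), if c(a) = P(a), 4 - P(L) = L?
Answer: 990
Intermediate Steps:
P(L) = 4 - L
c(a) = 4 - a
(192 - 1*(-6))*(z*c(3)) = (192 - 1*(-6))*(5*(4 - 1*3)) = (192 + 6)*(5*(4 - 3)) = 198*(5*1) = 198*5 = 990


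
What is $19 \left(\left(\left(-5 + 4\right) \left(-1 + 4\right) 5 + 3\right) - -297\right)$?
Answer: $5415$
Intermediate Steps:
$19 \left(\left(\left(-5 + 4\right) \left(-1 + 4\right) 5 + 3\right) - -297\right) = 19 \left(\left(\left(-1\right) 3 \cdot 5 + 3\right) + 297\right) = 19 \left(\left(\left(-3\right) 5 + 3\right) + 297\right) = 19 \left(\left(-15 + 3\right) + 297\right) = 19 \left(-12 + 297\right) = 19 \cdot 285 = 5415$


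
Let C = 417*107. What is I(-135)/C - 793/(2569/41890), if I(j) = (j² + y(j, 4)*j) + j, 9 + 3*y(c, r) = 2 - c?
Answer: -494052207620/38208737 ≈ -12930.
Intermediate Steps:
y(c, r) = -7/3 - c/3 (y(c, r) = -3 + (2 - c)/3 = -3 + (⅔ - c/3) = -7/3 - c/3)
C = 44619
I(j) = j + j² + j*(-7/3 - j/3) (I(j) = (j² + (-7/3 - j/3)*j) + j = (j² + j*(-7/3 - j/3)) + j = j + j² + j*(-7/3 - j/3))
I(-135)/C - 793/(2569/41890) = ((⅔)*(-135)*(-2 - 135))/44619 - 793/(2569/41890) = ((⅔)*(-135)*(-137))*(1/44619) - 793/(2569*(1/41890)) = 12330*(1/44619) - 793/2569/41890 = 4110/14873 - 793*41890/2569 = 4110/14873 - 33218770/2569 = -494052207620/38208737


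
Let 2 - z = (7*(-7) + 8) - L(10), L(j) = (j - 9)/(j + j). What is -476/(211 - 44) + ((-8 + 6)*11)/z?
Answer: -483316/143787 ≈ -3.3613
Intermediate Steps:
L(j) = (-9 + j)/(2*j) (L(j) = (-9 + j)/((2*j)) = (-9 + j)*(1/(2*j)) = (-9 + j)/(2*j))
z = 861/20 (z = 2 - ((7*(-7) + 8) - (-9 + 10)/(2*10)) = 2 - ((-49 + 8) - 1/(2*10)) = 2 - (-41 - 1*1/20) = 2 - (-41 - 1/20) = 2 - 1*(-821/20) = 2 + 821/20 = 861/20 ≈ 43.050)
-476/(211 - 44) + ((-8 + 6)*11)/z = -476/(211 - 44) + ((-8 + 6)*11)/(861/20) = -476/167 - 2*11*(20/861) = -476*1/167 - 22*20/861 = -476/167 - 440/861 = -483316/143787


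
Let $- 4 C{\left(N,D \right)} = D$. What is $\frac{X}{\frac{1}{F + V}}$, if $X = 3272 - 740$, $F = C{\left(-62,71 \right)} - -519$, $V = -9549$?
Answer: $-22908903$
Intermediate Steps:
$C{\left(N,D \right)} = - \frac{D}{4}$
$F = \frac{2005}{4}$ ($F = \left(- \frac{1}{4}\right) 71 - -519 = - \frac{71}{4} + 519 = \frac{2005}{4} \approx 501.25$)
$X = 2532$
$\frac{X}{\frac{1}{F + V}} = \frac{2532}{\frac{1}{\frac{2005}{4} - 9549}} = \frac{2532}{\frac{1}{- \frac{36191}{4}}} = \frac{2532}{- \frac{4}{36191}} = 2532 \left(- \frac{36191}{4}\right) = -22908903$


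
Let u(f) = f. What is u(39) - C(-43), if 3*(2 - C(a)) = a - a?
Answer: 37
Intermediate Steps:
C(a) = 2 (C(a) = 2 - (a - a)/3 = 2 - 1/3*0 = 2 + 0 = 2)
u(39) - C(-43) = 39 - 1*2 = 39 - 2 = 37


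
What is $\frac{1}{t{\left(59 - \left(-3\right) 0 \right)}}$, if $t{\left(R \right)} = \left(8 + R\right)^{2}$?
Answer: $\frac{1}{4489} \approx 0.00022277$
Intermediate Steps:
$\frac{1}{t{\left(59 - \left(-3\right) 0 \right)}} = \frac{1}{\left(8 + \left(59 - \left(-3\right) 0\right)\right)^{2}} = \frac{1}{\left(8 + \left(59 - 0\right)\right)^{2}} = \frac{1}{\left(8 + \left(59 + 0\right)\right)^{2}} = \frac{1}{\left(8 + 59\right)^{2}} = \frac{1}{67^{2}} = \frac{1}{4489}$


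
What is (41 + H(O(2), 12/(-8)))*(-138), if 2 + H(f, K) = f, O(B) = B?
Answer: -5658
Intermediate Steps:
H(f, K) = -2 + f
(41 + H(O(2), 12/(-8)))*(-138) = (41 + (-2 + 2))*(-138) = (41 + 0)*(-138) = 41*(-138) = -5658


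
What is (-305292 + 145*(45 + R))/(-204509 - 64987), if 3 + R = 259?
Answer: 261647/269496 ≈ 0.97087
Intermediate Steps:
R = 256 (R = -3 + 259 = 256)
(-305292 + 145*(45 + R))/(-204509 - 64987) = (-305292 + 145*(45 + 256))/(-204509 - 64987) = (-305292 + 145*301)/(-269496) = (-305292 + 43645)*(-1/269496) = -261647*(-1/269496) = 261647/269496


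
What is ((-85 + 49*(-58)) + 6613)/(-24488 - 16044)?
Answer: -1843/20266 ≈ -0.090940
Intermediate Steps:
((-85 + 49*(-58)) + 6613)/(-24488 - 16044) = ((-85 - 2842) + 6613)/(-40532) = (-2927 + 6613)*(-1/40532) = 3686*(-1/40532) = -1843/20266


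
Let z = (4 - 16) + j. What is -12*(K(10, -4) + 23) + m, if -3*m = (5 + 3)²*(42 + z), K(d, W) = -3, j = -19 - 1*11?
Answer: -240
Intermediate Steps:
j = -30 (j = -19 - 11 = -30)
z = -42 (z = (4 - 16) - 30 = -12 - 30 = -42)
m = 0 (m = -(5 + 3)²*(42 - 42)/3 = -8²*0/3 = -64*0/3 = -⅓*0 = 0)
-12*(K(10, -4) + 23) + m = -12*(-3 + 23) + 0 = -12*20 + 0 = -240 + 0 = -240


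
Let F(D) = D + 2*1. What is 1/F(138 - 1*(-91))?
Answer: 1/231 ≈ 0.0043290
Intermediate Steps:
F(D) = 2 + D (F(D) = D + 2 = 2 + D)
1/F(138 - 1*(-91)) = 1/(2 + (138 - 1*(-91))) = 1/(2 + (138 + 91)) = 1/(2 + 229) = 1/231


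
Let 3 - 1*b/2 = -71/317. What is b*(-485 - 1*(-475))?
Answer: -20440/317 ≈ -64.479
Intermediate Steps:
b = 2044/317 (b = 6 - (-142)/317 = 6 - 2*(-71/317) = 6 + 142/317 = 2044/317 ≈ 6.4480)
b*(-485 - 1*(-475)) = 2044*(-485 - 1*(-475))/317 = 2044*(-485 + 475)/317 = (2044/317)*(-10) = -20440/317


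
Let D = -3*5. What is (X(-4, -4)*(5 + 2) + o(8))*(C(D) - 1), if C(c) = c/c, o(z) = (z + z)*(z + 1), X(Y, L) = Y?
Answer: 0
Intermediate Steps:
D = -15
o(z) = 2*z*(1 + z) (o(z) = (2*z)*(1 + z) = 2*z*(1 + z))
C(c) = 1
(X(-4, -4)*(5 + 2) + o(8))*(C(D) - 1) = (-4*(5 + 2) + 2*8*(1 + 8))*(1 - 1) = (-4*7 + 2*8*9)*0 = (-28 + 144)*0 = 116*0 = 0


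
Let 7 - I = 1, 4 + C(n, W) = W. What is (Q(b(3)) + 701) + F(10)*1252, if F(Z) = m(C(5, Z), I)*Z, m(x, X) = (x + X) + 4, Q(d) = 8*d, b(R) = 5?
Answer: 201061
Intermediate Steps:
C(n, W) = -4 + W
I = 6 (I = 7 - 1*1 = 7 - 1 = 6)
m(x, X) = 4 + X + x (m(x, X) = (X + x) + 4 = 4 + X + x)
F(Z) = Z*(6 + Z) (F(Z) = (4 + 6 + (-4 + Z))*Z = (6 + Z)*Z = Z*(6 + Z))
(Q(b(3)) + 701) + F(10)*1252 = (8*5 + 701) + (10*(6 + 10))*1252 = (40 + 701) + (10*16)*1252 = 741 + 160*1252 = 741 + 200320 = 201061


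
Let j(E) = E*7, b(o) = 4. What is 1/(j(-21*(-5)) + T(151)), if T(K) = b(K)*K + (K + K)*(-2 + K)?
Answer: 1/46337 ≈ 2.1581e-5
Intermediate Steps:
T(K) = 4*K + 2*K*(-2 + K) (T(K) = 4*K + (K + K)*(-2 + K) = 4*K + (2*K)*(-2 + K) = 4*K + 2*K*(-2 + K))
j(E) = 7*E
1/(j(-21*(-5)) + T(151)) = 1/(7*(-21*(-5)) + 2*151**2) = 1/(7*105 + 2*22801) = 1/(735 + 45602) = 1/46337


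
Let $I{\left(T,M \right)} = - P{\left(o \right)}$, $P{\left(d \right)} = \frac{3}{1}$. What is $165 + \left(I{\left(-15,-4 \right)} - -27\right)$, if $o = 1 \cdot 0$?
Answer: $189$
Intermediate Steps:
$o = 0$
$P{\left(d \right)} = 3$ ($P{\left(d \right)} = 3 \cdot 1 = 3$)
$I{\left(T,M \right)} = -3$ ($I{\left(T,M \right)} = \left(-1\right) 3 = -3$)
$165 + \left(I{\left(-15,-4 \right)} - -27\right) = 165 - -24 = 165 + \left(-3 + 27\right) = 165 + 24 = 189$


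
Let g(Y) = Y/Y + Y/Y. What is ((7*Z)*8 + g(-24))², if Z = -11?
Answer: 376996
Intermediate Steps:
g(Y) = 2 (g(Y) = 1 + 1 = 2)
((7*Z)*8 + g(-24))² = ((7*(-11))*8 + 2)² = (-77*8 + 2)² = (-616 + 2)² = (-614)² = 376996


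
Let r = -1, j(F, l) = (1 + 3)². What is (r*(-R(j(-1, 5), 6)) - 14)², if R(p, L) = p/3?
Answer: 676/9 ≈ 75.111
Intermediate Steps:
j(F, l) = 16 (j(F, l) = 4² = 16)
R(p, L) = p/3 (R(p, L) = p*(⅓) = p/3)
(r*(-R(j(-1, 5), 6)) - 14)² = (-(-1)*(⅓)*16 - 14)² = (-(-1)*16/3 - 14)² = (-1*(-16/3) - 14)² = (16/3 - 14)² = (-26/3)² = 676/9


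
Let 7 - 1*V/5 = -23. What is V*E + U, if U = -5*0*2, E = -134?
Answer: -20100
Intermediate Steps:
V = 150 (V = 35 - 5*(-23) = 35 + 115 = 150)
U = 0 (U = 0*2 = 0)
V*E + U = 150*(-134) + 0 = -20100 + 0 = -20100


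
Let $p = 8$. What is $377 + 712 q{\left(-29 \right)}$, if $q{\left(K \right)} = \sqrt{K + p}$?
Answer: $377 + 712 i \sqrt{21} \approx 377.0 + 3262.8 i$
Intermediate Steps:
$q{\left(K \right)} = \sqrt{8 + K}$ ($q{\left(K \right)} = \sqrt{K + 8} = \sqrt{8 + K}$)
$377 + 712 q{\left(-29 \right)} = 377 + 712 \sqrt{8 - 29} = 377 + 712 \sqrt{-21} = 377 + 712 i \sqrt{21}$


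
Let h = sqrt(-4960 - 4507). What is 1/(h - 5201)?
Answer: -5201/27059868 - I*sqrt(9467)/27059868 ≈ -0.0001922 - 3.5957e-6*I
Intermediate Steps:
h = I*sqrt(9467) (h = sqrt(-9467) = I*sqrt(9467) ≈ 97.298*I)
1/(h - 5201) = 1/(I*sqrt(9467) - 5201) = 1/(-5201 + I*sqrt(9467))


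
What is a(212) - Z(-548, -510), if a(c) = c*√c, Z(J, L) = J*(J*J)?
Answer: 164566592 + 424*√53 ≈ 1.6457e+8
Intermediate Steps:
Z(J, L) = J³ (Z(J, L) = J*J² = J³)
a(c) = c^(3/2)
a(212) - Z(-548, -510) = 212^(3/2) - 1*(-548)³ = 424*√53 - 1*(-164566592) = 424*√53 + 164566592 = 164566592 + 424*√53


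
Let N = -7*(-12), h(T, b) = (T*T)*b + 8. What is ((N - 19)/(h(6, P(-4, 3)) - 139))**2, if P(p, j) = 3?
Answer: 4225/529 ≈ 7.9868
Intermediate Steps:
h(T, b) = 8 + b*T**2 (h(T, b) = T**2*b + 8 = b*T**2 + 8 = 8 + b*T**2)
N = 84
((N - 19)/(h(6, P(-4, 3)) - 139))**2 = ((84 - 19)/((8 + 3*6**2) - 139))**2 = (65/((8 + 3*36) - 139))**2 = (65/((8 + 108) - 139))**2 = (65/(116 - 139))**2 = (65/(-23))**2 = (65*(-1/23))**2 = (-65/23)**2 = 4225/529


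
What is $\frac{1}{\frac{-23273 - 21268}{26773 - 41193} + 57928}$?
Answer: $\frac{2060}{119338043} \approx 1.7262 \cdot 10^{-5}$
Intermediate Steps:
$\frac{1}{\frac{-23273 - 21268}{26773 - 41193} + 57928} = \frac{1}{- \frac{44541}{-14420} + 57928} = \frac{1}{\left(-44541\right) \left(- \frac{1}{14420}\right) + 57928} = \frac{1}{\frac{6363}{2060} + 57928} = \frac{1}{\frac{119338043}{2060}} = \frac{2060}{119338043}$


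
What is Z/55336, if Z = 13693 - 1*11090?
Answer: 2603/55336 ≈ 0.047040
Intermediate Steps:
Z = 2603 (Z = 13693 - 11090 = 2603)
Z/55336 = 2603/55336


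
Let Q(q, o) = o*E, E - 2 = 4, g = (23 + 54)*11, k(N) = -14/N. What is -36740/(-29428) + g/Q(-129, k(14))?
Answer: -6176269/44142 ≈ -139.92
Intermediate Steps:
g = 847 (g = 77*11 = 847)
E = 6 (E = 2 + 4 = 6)
Q(q, o) = 6*o (Q(q, o) = o*6 = 6*o)
-36740/(-29428) + g/Q(-129, k(14)) = -36740/(-29428) + 847/((6*(-14/14))) = -36740*(-1/29428) + 847/((6*(-14*1/14))) = 9185/7357 + 847/((6*(-1))) = 9185/7357 + 847/(-6) = 9185/7357 + 847*(-1/6) = 9185/7357 - 847/6 = -6176269/44142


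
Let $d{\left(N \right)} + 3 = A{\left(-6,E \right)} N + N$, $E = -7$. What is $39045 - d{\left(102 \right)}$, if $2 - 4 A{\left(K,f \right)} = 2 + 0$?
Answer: $38946$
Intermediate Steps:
$A{\left(K,f \right)} = 0$ ($A{\left(K,f \right)} = \frac{1}{2} - \frac{2 + 0}{4} = \frac{1}{2} - \frac{1}{2} = 0$)
$d{\left(N \right)} = -3 + N$ ($d{\left(N \right)} = -3 + \left(0 N + N\right) = -3 + \left(0 + N\right) = -3 + N$)
$39045 - d{\left(102 \right)} = 39045 - \left(-3 + 102\right) = 39045 - 99 = 38946$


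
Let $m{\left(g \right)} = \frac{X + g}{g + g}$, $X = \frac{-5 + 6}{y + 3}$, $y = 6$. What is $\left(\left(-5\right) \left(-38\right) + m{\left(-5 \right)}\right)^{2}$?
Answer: $\frac{73479184}{2025} \approx 36286.0$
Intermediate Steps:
$X = \frac{1}{9}$ ($X = \frac{-5 + 6}{6 + 3} = 1 \cdot \frac{1}{9} = \frac{1}{9} \approx 0.11111$)
$m{\left(g \right)} = \frac{\frac{1}{9} + g}{2 g}$ ($m{\left(g \right)} = \frac{\frac{1}{9} + g}{g + g} = \frac{\frac{1}{9} + g}{2 g}$)
$\left(\left(-5\right) \left(-38\right) + m{\left(-5 \right)}\right)^{2} = \left(\left(-5\right) \left(-38\right) + \frac{1 + 9 \left(-5\right)}{18 \left(-5\right)}\right)^{2} = \left(190 + \frac{1}{18} \left(- \frac{1}{5}\right) \left(1 - 45\right)\right)^{2} = \left(190 + \frac{1}{18} \left(- \frac{1}{5}\right) \left(-44\right)\right)^{2} = \left(190 + \frac{22}{45}\right)^{2} = \left(\frac{8572}{45}\right)^{2} = \frac{73479184}{2025}$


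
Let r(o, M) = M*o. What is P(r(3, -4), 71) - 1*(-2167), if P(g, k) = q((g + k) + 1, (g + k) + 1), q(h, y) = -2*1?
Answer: 2165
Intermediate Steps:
q(h, y) = -2
P(g, k) = -2
P(r(3, -4), 71) - 1*(-2167) = -2 - 1*(-2167) = -2 + 2167 = 2165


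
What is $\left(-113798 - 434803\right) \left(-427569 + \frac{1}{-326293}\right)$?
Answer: $\frac{76536846077266518}{326293} \approx 2.3456 \cdot 10^{11}$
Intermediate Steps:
$\left(-113798 - 434803\right) \left(-427569 + \frac{1}{-326293}\right) = - 548601 \left(-427569 - \frac{1}{326293}\right) = \left(-548601\right) \left(- \frac{139512771718}{326293}\right) = \frac{76536846077266518}{326293}$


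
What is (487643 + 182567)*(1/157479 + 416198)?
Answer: 43927201958227030/157479 ≈ 2.7894e+11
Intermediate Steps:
(487643 + 182567)*(1/157479 + 416198) = 670210*(1/157479 + 416198) = 670210*(65542444843/157479) = 43927201958227030/157479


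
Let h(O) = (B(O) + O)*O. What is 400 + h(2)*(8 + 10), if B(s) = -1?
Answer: 436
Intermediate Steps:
h(O) = O*(-1 + O) (h(O) = (-1 + O)*O = O*(-1 + O))
400 + h(2)*(8 + 10) = 400 + (2*(-1 + 2))*(8 + 10) = 400 + (2*1)*18 = 400 + 2*18 = 400 + 36 = 436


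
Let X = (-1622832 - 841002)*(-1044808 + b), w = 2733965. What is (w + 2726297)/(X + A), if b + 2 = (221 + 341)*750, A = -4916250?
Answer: 2730131/767863727145 ≈ 3.5555e-6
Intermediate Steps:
b = 421498 (b = -2 + (221 + 341)*750 = -2 + 562*750 = -2 + 421500 = 421498)
X = 1535732370540 (X = (-1622832 - 841002)*(-1044808 + 421498) = -2463834*(-623310) = 1535732370540)
(w + 2726297)/(X + A) = (2733965 + 2726297)/(1535732370540 - 4916250) = 5460262/1535727454290 = 5460262*(1/1535727454290) = 2730131/767863727145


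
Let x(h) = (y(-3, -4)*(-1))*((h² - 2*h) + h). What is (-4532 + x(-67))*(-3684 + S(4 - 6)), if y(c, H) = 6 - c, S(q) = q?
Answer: 167845696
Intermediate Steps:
x(h) = -9*h² + 9*h (x(h) = ((6 - 1*(-3))*(-1))*((h² - 2*h) + h) = ((6 + 3)*(-1))*(h² - h) = (9*(-1))*(h² - h) = -9*(h² - h) = -9*h² + 9*h)
(-4532 + x(-67))*(-3684 + S(4 - 6)) = (-4532 + 9*(-67)*(1 - 1*(-67)))*(-3684 + (4 - 6)) = (-4532 + 9*(-67)*(1 + 67))*(-3684 - 2) = (-4532 + 9*(-67)*68)*(-3686) = (-4532 - 41004)*(-3686) = -45536*(-3686) = 167845696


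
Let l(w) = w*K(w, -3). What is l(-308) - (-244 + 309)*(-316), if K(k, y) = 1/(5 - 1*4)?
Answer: 20232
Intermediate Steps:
K(k, y) = 1 (K(k, y) = 1/(5 - 4) = 1/1 = 1)
l(w) = w (l(w) = w*1 = w)
l(-308) - (-244 + 309)*(-316) = -308 - (-244 + 309)*(-316) = -308 - 65*(-316) = -308 - 1*(-20540) = -308 + 20540 = 20232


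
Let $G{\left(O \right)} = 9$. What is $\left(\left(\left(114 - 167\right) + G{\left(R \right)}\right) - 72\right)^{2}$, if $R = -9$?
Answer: $13456$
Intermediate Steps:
$\left(\left(\left(114 - 167\right) + G{\left(R \right)}\right) - 72\right)^{2} = \left(\left(\left(114 - 167\right) + 9\right) - 72\right)^{2} = \left(\left(-53 + 9\right) - 72\right)^{2} = \left(-44 - 72\right)^{2} = \left(-116\right)^{2} = 13456$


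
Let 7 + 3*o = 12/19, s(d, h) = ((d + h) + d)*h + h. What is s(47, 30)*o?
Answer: -151250/19 ≈ -7960.5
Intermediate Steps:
s(d, h) = h + h*(h + 2*d) (s(d, h) = (h + 2*d)*h + h = h*(h + 2*d) + h = h + h*(h + 2*d))
o = -121/57 (o = -7/3 + (12/19)/3 = -7/3 + (12*(1/19))/3 = -7/3 + (1/3)*(12/19) = -7/3 + 4/19 = -121/57 ≈ -2.1228)
s(47, 30)*o = (30*(1 + 30 + 2*47))*(-121/57) = (30*(1 + 30 + 94))*(-121/57) = (30*125)*(-121/57) = 3750*(-121/57) = -151250/19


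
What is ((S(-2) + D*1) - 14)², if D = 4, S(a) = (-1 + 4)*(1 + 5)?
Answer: 64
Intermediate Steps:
S(a) = 18 (S(a) = 3*6 = 18)
((S(-2) + D*1) - 14)² = ((18 + 4*1) - 14)² = ((18 + 4) - 14)² = (22 - 14)² = 8² = 64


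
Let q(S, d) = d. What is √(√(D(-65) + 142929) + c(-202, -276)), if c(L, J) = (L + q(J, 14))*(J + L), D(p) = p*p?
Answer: √(89864 + √147154) ≈ 300.41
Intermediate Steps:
D(p) = p²
c(L, J) = (14 + L)*(J + L) (c(L, J) = (L + 14)*(J + L) = (14 + L)*(J + L))
√(√(D(-65) + 142929) + c(-202, -276)) = √(√((-65)² + 142929) + ((-202)² + 14*(-276) + 14*(-202) - 276*(-202))) = √(√(4225 + 142929) + (40804 - 3864 - 2828 + 55752)) = √(√147154 + 89864) = √(89864 + √147154)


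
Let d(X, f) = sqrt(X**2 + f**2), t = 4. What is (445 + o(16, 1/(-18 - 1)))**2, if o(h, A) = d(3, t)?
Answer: 202500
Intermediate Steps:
o(h, A) = 5 (o(h, A) = sqrt(3**2 + 4**2) = sqrt(9 + 16) = sqrt(25) = 5)
(445 + o(16, 1/(-18 - 1)))**2 = (445 + 5)**2 = 450**2 = 202500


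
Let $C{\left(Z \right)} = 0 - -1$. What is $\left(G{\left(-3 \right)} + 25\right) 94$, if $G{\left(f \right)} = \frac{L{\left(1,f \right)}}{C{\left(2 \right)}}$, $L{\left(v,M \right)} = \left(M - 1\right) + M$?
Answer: $1692$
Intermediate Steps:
$L{\left(v,M \right)} = -1 + 2 M$ ($L{\left(v,M \right)} = \left(-1 + M\right) + M = -1 + 2 M$)
$C{\left(Z \right)} = 1$ ($C{\left(Z \right)} = 0 + 1 = 1$)
$G{\left(f \right)} = -1 + 2 f$ ($G{\left(f \right)} = \frac{-1 + 2 f}{1} = \left(-1 + 2 f\right) 1 = -1 + 2 f$)
$\left(G{\left(-3 \right)} + 25\right) 94 = \left(\left(-1 + 2 \left(-3\right)\right) + 25\right) 94 = \left(\left(-1 - 6\right) + 25\right) 94 = \left(-7 + 25\right) 94 = 18 \cdot 94 = 1692$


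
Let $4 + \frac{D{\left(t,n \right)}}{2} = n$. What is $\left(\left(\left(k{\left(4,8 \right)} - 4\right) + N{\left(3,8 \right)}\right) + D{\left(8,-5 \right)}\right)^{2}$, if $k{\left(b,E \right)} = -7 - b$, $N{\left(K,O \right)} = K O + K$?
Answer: $36$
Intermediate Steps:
$D{\left(t,n \right)} = -8 + 2 n$
$N{\left(K,O \right)} = K + K O$
$\left(\left(\left(k{\left(4,8 \right)} - 4\right) + N{\left(3,8 \right)}\right) + D{\left(8,-5 \right)}\right)^{2} = \left(\left(\left(\left(-7 - 4\right) - 4\right) + 3 \left(1 + 8\right)\right) + \left(-8 + 2 \left(-5\right)\right)\right)^{2} = \left(\left(\left(\left(-7 - 4\right) - 4\right) + 3 \cdot 9\right) - 18\right)^{2} = \left(\left(\left(-11 - 4\right) + 27\right) - 18\right)^{2} = \left(\left(-15 + 27\right) - 18\right)^{2} = \left(12 - 18\right)^{2} = \left(-6\right)^{2} = 36$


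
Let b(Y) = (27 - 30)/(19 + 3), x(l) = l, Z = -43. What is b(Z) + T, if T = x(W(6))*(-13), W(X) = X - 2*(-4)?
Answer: -4007/22 ≈ -182.14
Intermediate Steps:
W(X) = 8 + X (W(X) = X + 8 = 8 + X)
T = -182 (T = (8 + 6)*(-13) = 14*(-13) = -182)
b(Y) = -3/22
b(Z) + T = -3/22 - 182 = -4007/22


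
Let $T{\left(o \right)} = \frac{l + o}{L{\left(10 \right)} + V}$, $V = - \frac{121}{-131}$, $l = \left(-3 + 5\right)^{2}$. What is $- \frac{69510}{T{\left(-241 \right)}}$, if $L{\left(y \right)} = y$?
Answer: $\frac{33156270}{10349} \approx 3203.8$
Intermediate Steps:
$l = 4$ ($l = 2^{2} = 4$)
$V = \frac{121}{131}$ ($V = \left(-121\right) \left(- \frac{1}{131}\right) = \frac{121}{131} \approx 0.92366$)
$T{\left(o \right)} = \frac{524}{1431} + \frac{131 o}{1431}$ ($T{\left(o \right)} = \frac{4 + o}{10 + \frac{121}{131}} = \frac{4 + o}{\frac{1431}{131}} = \left(4 + o\right) \frac{131}{1431} = \frac{524}{1431} + \frac{131 o}{1431}$)
$- \frac{69510}{T{\left(-241 \right)}} = - \frac{69510}{\frac{524}{1431} + \frac{131}{1431} \left(-241\right)} = - \frac{69510}{\frac{524}{1431} - \frac{31571}{1431}} = - \frac{69510}{- \frac{10349}{477}} = \left(-69510\right) \left(- \frac{477}{10349}\right) = \frac{33156270}{10349}$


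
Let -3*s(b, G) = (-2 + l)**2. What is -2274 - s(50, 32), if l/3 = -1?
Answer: -6797/3 ≈ -2265.7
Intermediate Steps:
l = -3 (l = 3*(-1) = -3)
s(b, G) = -25/3 (s(b, G) = -(-2 - 3)**2/3 = -1/3*(-5)**2 = -1/3*25 = -25/3)
-2274 - s(50, 32) = -2274 - 1*(-25/3) = -2274 + 25/3 = -6797/3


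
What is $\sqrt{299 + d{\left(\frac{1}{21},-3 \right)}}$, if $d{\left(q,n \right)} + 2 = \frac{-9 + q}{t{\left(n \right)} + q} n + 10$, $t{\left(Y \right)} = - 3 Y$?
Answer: $\frac{\sqrt{2797465}}{95} \approx 17.606$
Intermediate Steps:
$d{\left(q,n \right)} = 8 + \frac{n \left(-9 + q\right)}{q - 3 n}$ ($d{\left(q,n \right)} = -2 + \left(\frac{-9 + q}{- 3 n + q} n + 10\right) = -2 + \left(\frac{-9 + q}{q - 3 n} n + 10\right) = -2 + \left(\frac{n \left(-9 + q\right)}{q - 3 n} + 10\right) = -2 + \left(10 + \frac{n \left(-9 + q\right)}{q - 3 n}\right) = 8 + \frac{n \left(-9 + q\right)}{q - 3 n}$)
$\sqrt{299 + d{\left(\frac{1}{21},-3 \right)}} = \sqrt{299 + \frac{- \frac{8}{21} + 33 \left(-3\right) - - \frac{3}{21}}{- \frac{1}{21} + 3 \left(-3\right)}} = \sqrt{299 + \frac{\left(-8\right) \frac{1}{21} - 99 - \left(-3\right) \frac{1}{21}}{\left(-1\right) \frac{1}{21} - 9}} = \sqrt{299 + \frac{- \frac{8}{21} - 99 + \frac{1}{7}}{- \frac{1}{21} - 9}} = \sqrt{299 + \frac{1}{- \frac{190}{21}} \left(- \frac{2084}{21}\right)} = \sqrt{299 - - \frac{1042}{95}} = \sqrt{299 + \frac{1042}{95}} = \sqrt{\frac{29447}{95}} = \frac{\sqrt{2797465}}{95}$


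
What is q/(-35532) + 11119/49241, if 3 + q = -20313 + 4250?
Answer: 593093107/874815606 ≈ 0.67796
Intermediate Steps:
q = -16066 (q = -3 + (-20313 + 4250) = -3 - 16063 = -16066)
q/(-35532) + 11119/49241 = -16066/(-35532) + 11119/49241 = -16066*(-1/35532) + 11119*(1/49241) = 8033/17766 + 11119/49241 = 593093107/874815606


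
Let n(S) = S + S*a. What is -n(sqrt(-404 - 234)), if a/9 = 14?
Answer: -127*I*sqrt(638) ≈ -3207.9*I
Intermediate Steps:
a = 126 (a = 9*14 = 126)
n(S) = 127*S (n(S) = S + S*126 = S + 126*S = 127*S)
-n(sqrt(-404 - 234)) = -127*sqrt(-404 - 234) = -127*sqrt(-638) = -127*I*sqrt(638)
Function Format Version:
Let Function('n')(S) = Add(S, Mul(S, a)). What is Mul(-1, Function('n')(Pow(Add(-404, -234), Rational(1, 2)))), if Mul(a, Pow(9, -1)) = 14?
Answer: Mul(-127, I, Pow(638, Rational(1, 2))) ≈ Mul(-3207.9, I)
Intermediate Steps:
a = 126 (a = Mul(9, 14) = 126)
Function('n')(S) = Mul(127, S) (Function('n')(S) = Add(S, Mul(S, 126)) = Add(S, Mul(126, S)) = Mul(127, S))
Mul(-1, Function('n')(Pow(Add(-404, -234), Rational(1, 2)))) = Mul(-1, Mul(127, Pow(Add(-404, -234), Rational(1, 2)))) = Mul(-1, Mul(127, Pow(-638, Rational(1, 2)))) = Mul(-1, Mul(127, Mul(I, Pow(638, Rational(1, 2))))) = Mul(-1, Mul(127, I, Pow(638, Rational(1, 2)))) = Mul(-127, I, Pow(638, Rational(1, 2)))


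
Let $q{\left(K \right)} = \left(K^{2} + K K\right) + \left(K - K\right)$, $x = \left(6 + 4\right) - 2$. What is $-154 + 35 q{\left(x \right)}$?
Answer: $4326$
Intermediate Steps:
$x = 8$ ($x = 10 - 2 = 8$)
$q{\left(K \right)} = 2 K^{2}$ ($q{\left(K \right)} = \left(K^{2} + K^{2}\right) + 0 = 2 K^{2} + 0 = 2 K^{2}$)
$-154 + 35 q{\left(x \right)} = -154 + 35 \cdot 2 \cdot 8^{2} = -154 + 35 \cdot 2 \cdot 64 = -154 + 35 \cdot 128 = -154 + 4480 = 4326$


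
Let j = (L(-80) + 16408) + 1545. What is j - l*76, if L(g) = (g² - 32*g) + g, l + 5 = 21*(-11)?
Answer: 44769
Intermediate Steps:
l = -236 (l = -5 + 21*(-11) = -5 - 231 = -236)
L(g) = g² - 31*g
j = 26833 (j = (-80*(-31 - 80) + 16408) + 1545 = (-80*(-111) + 16408) + 1545 = (8880 + 16408) + 1545 = 25288 + 1545 = 26833)
j - l*76 = 26833 - (-236)*76 = 26833 - 1*(-17936) = 26833 + 17936 = 44769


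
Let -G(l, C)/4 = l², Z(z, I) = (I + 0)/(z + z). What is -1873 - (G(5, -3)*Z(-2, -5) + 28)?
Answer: -1776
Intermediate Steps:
Z(z, I) = I/(2*z) (Z(z, I) = I/((2*z)) = I*(1/(2*z)) = I/(2*z))
G(l, C) = -4*l²
-1873 - (G(5, -3)*Z(-2, -5) + 28) = -1873 - ((-4*5²)*((½)*(-5)/(-2)) + 28) = -1873 - ((-4*25)*((½)*(-5)*(-½)) + 28) = -1873 - (-100*5/4 + 28) = -1873 - (-125 + 28) = -1873 - 1*(-97) = -1873 + 97 = -1776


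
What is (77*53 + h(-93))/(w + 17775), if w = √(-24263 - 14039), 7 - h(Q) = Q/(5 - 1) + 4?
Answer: 292025475/1263955708 - 16429*I*√38302/1263955708 ≈ 0.23104 - 0.0025438*I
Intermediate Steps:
h(Q) = 3 - Q/4 (h(Q) = 7 - (Q/(5 - 1) + 4) = 7 - (Q/4 + 4) = 7 - (4 + Q/4) = 7 + (-4 - Q/4) = 3 - Q/4)
w = I*√38302 (w = √(-38302) = I*√38302 ≈ 195.71*I)
(77*53 + h(-93))/(w + 17775) = (77*53 + (3 - ¼*(-93)))/(I*√38302 + 17775) = (4081 + (3 + 93/4))/(17775 + I*√38302) = (4081 + 105/4)/(17775 + I*√38302) = 16429/(4*(17775 + I*√38302))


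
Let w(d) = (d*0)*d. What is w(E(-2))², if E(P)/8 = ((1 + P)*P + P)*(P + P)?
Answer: 0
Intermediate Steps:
E(P) = 16*P*(P + P*(1 + P)) (E(P) = 8*(((1 + P)*P + P)*(P + P)) = 8*((P*(1 + P) + P)*(2*P)) = 8*((P + P*(1 + P))*(2*P)) = 8*(2*P*(P + P*(1 + P))) = 16*P*(P + P*(1 + P)))
w(d) = 0 (w(d) = 0*d = 0)
w(E(-2))² = 0² = 0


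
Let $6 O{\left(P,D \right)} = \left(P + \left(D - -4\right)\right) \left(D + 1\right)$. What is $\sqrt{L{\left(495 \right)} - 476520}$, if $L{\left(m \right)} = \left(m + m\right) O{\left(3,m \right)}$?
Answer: $2 \sqrt{10151790} \approx 6372.4$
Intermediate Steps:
$O{\left(P,D \right)} = \frac{\left(1 + D\right) \left(4 + D + P\right)}{6}$ ($O{\left(P,D \right)} = \frac{\left(P + \left(D - -4\right)\right) \left(D + 1\right)}{6} = \frac{\left(P + \left(D + 4\right)\right) \left(1 + D\right)}{6} = \frac{\left(P + \left(4 + D\right)\right) \left(1 + D\right)}{6} = \frac{\left(4 + D + P\right) \left(1 + D\right)}{6} = \frac{\left(1 + D\right) \left(4 + D + P\right)}{6}$)
$L{\left(m \right)} = 2 m \left(\frac{7}{6} + \frac{m^{2}}{6} + \frac{4 m}{3}\right)$ ($L{\left(m \right)} = \left(m + m\right) \left(\frac{2}{3} + \frac{1}{6} \cdot 3 + \frac{m^{2}}{6} + \frac{5 m}{6} + \frac{1}{6} m 3\right) = 2 m \left(\frac{2}{3} + \frac{1}{2} + \frac{m^{2}}{6} + \frac{5 m}{6} + \frac{m}{2}\right) = 2 m \left(\frac{7}{6} + \frac{m^{2}}{6} + \frac{4 m}{3}\right)$)
$\sqrt{L{\left(495 \right)} - 476520} = \sqrt{\frac{1}{3} \cdot 495 \left(7 + 495^{2} + 8 \cdot 495\right) - 476520} = \sqrt{\frac{1}{3} \cdot 495 \left(7 + 245025 + 3960\right) - 476520} = \sqrt{\frac{1}{3} \cdot 495 \cdot 248992 - 476520} = \sqrt{41083680 - 476520} = \sqrt{40607160} = 2 \sqrt{10151790}$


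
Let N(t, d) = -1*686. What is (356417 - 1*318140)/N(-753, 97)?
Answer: -38277/686 ≈ -55.797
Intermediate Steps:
N(t, d) = -686
(356417 - 1*318140)/N(-753, 97) = (356417 - 1*318140)/(-686) = (356417 - 318140)*(-1/686) = 38277*(-1/686) = -38277/686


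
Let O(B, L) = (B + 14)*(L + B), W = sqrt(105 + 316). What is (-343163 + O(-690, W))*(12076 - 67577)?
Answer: -6841996777 + 37518676*sqrt(421) ≈ -6.0722e+9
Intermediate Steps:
W = sqrt(421) ≈ 20.518
O(B, L) = (14 + B)*(B + L)
(-343163 + O(-690, W))*(12076 - 67577) = (-343163 + ((-690)**2 + 14*(-690) + 14*sqrt(421) - 690*sqrt(421)))*(12076 - 67577) = (-343163 + (476100 - 9660 + 14*sqrt(421) - 690*sqrt(421)))*(-55501) = (-343163 + (466440 - 676*sqrt(421)))*(-55501) = (123277 - 676*sqrt(421))*(-55501) = -6841996777 + 37518676*sqrt(421)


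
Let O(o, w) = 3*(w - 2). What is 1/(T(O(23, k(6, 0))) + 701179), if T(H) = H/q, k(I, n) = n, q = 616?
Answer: 308/215963129 ≈ 1.4262e-6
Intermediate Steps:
O(o, w) = -6 + 3*w (O(o, w) = 3*(-2 + w) = -6 + 3*w)
T(H) = H/616
1/(T(O(23, k(6, 0))) + 701179) = 1/((-6 + 3*0)/616 + 701179) = 1/((-6 + 0)/616 + 701179) = 1/((1/616)*(-6) + 701179) = 1/(-3/308 + 701179) = 1/(215963129/308) = 308/215963129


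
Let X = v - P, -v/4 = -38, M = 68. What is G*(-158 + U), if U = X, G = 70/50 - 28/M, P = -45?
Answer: 3276/85 ≈ 38.541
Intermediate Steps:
v = 152 (v = -4*(-38) = 152)
G = 84/85 (G = 70/50 - 28/68 = 70*(1/50) - 28*1/68 = 7/5 - 7/17 = 84/85 ≈ 0.98824)
X = 197 (X = 152 - 1*(-45) = 152 + 45 = 197)
U = 197
G*(-158 + U) = 84*(-158 + 197)/85 = (84/85)*39 = 3276/85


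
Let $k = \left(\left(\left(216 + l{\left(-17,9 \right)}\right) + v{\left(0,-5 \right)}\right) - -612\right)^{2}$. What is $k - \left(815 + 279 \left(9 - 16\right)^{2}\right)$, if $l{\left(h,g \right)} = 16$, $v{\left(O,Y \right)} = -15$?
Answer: $672755$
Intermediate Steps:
$k = 687241$ ($k = \left(\left(\left(216 + 16\right) - 15\right) - -612\right)^{2} = \left(\left(232 - 15\right) + 612\right)^{2} = \left(217 + 612\right)^{2} = 829^{2} = 687241$)
$k - \left(815 + 279 \left(9 - 16\right)^{2}\right) = 687241 - \left(815 + 279 \left(9 - 16\right)^{2}\right) = 687241 - \left(815 + 279 \left(-7\right)^{2}\right) = 687241 - 14486 = 672755$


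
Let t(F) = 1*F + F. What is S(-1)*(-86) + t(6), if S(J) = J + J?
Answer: 184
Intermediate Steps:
S(J) = 2*J
t(F) = 2*F (t(F) = F + F = 2*F)
S(-1)*(-86) + t(6) = (2*(-1))*(-86) + 2*6 = -2*(-86) + 12 = 172 + 12 = 184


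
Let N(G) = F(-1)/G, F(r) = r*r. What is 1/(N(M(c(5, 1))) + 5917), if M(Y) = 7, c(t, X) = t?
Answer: 7/41420 ≈ 0.00016900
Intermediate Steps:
F(r) = r²
N(G) = 1/G (N(G) = (-1)²/G = 1/G)
1/(N(M(c(5, 1))) + 5917) = 1/(1/7 + 5917) = 1/(⅐ + 5917) = 1/(41420/7) = 7/41420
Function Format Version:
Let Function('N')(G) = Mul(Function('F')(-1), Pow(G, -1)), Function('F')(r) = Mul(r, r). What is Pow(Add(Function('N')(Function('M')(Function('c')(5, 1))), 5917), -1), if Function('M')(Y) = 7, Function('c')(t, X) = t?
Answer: Rational(7, 41420) ≈ 0.00016900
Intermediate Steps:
Function('F')(r) = Pow(r, 2)
Function('N')(G) = Pow(G, -1) (Function('N')(G) = Mul(Pow(-1, 2), Pow(G, -1)) = Mul(1, Pow(G, -1)) = Pow(G, -1))
Pow(Add(Function('N')(Function('M')(Function('c')(5, 1))), 5917), -1) = Pow(Add(Pow(7, -1), 5917), -1) = Pow(Add(Rational(1, 7), 5917), -1) = Pow(Rational(41420, 7), -1) = Rational(7, 41420)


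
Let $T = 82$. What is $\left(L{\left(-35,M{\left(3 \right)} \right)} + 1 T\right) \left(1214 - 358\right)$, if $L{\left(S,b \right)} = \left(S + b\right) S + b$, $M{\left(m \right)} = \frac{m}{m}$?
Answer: $1089688$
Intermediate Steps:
$M{\left(m \right)} = 1$
$L{\left(S,b \right)} = b + S \left(S + b\right)$ ($L{\left(S,b \right)} = S \left(S + b\right) + b = b + S \left(S + b\right)$)
$\left(L{\left(-35,M{\left(3 \right)} \right)} + 1 T\right) \left(1214 - 358\right) = \left(\left(1 + \left(-35\right)^{2} - 35\right) + 1 \cdot 82\right) \left(1214 - 358\right) = \left(\left(1 + 1225 - 35\right) + 82\right) 856 = \left(1191 + 82\right) 856 = 1273 \cdot 856 = 1089688$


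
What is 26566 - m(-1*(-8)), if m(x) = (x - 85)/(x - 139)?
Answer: 3480069/131 ≈ 26565.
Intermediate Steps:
m(x) = (-85 + x)/(-139 + x)
26566 - m(-1*(-8)) = 26566 - (-85 - 1*(-8))/(-139 - 1*(-8)) = 26566 - (-85 + 8)/(-139 + 8) = 26566 - (-77)/(-131) = 26566 - (-1)*(-77)/131 = 26566 - 1*77/131 = 26566 - 77/131 = 3480069/131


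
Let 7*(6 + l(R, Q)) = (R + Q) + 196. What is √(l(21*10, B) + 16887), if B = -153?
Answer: 2*√207235/7 ≈ 130.07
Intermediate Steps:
l(R, Q) = 22 + Q/7 + R/7 (l(R, Q) = -6 + ((R + Q) + 196)/7 = -6 + ((Q + R) + 196)/7 = -6 + (196 + Q + R)/7 = -6 + (28 + Q/7 + R/7) = 22 + Q/7 + R/7)
√(l(21*10, B) + 16887) = √((22 + (⅐)*(-153) + (21*10)/7) + 16887) = √((22 - 153/7 + (⅐)*210) + 16887) = √((22 - 153/7 + 30) + 16887) = √(211/7 + 16887) = √(118420/7) = 2*√207235/7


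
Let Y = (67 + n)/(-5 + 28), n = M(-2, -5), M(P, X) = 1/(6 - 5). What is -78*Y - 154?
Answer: -8846/23 ≈ -384.61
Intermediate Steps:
M(P, X) = 1 (M(P, X) = 1/1 = 1)
n = 1
Y = 68/23 (Y = (67 + 1)/(-5 + 28) = 68/23 ≈ 2.9565)
-78*Y - 154 = -78*68/23 - 154 = -5304/23 - 154 = -8846/23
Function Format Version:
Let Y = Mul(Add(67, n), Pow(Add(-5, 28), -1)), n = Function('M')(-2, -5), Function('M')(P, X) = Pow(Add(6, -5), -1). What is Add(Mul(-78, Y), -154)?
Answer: Rational(-8846, 23) ≈ -384.61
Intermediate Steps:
Function('M')(P, X) = 1 (Function('M')(P, X) = Pow(1, -1) = 1)
n = 1
Y = Rational(68, 23) (Y = Mul(Add(67, 1), Pow(Add(-5, 28), -1)) = Mul(68, Pow(23, -1)) = Mul(68, Rational(1, 23)) = Rational(68, 23) ≈ 2.9565)
Add(Mul(-78, Y), -154) = Add(Mul(-78, Rational(68, 23)), -154) = Add(Rational(-5304, 23), -154) = Rational(-8846, 23)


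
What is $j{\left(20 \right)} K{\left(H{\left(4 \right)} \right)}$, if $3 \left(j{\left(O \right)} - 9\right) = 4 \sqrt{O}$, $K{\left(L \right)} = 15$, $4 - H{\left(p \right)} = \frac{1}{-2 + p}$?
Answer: $135 + 40 \sqrt{5} \approx 224.44$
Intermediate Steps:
$H{\left(p \right)} = 4 - \frac{1}{-2 + p}$
$j{\left(O \right)} = 9 + \frac{4 \sqrt{O}}{3}$
$j{\left(20 \right)} K{\left(H{\left(4 \right)} \right)} = \left(9 + \frac{4 \sqrt{20}}{3}\right) 15 = \left(9 + \frac{4 \cdot 2 \sqrt{5}}{3}\right) 15 = \left(9 + \frac{8 \sqrt{5}}{3}\right) 15 = 135 + 40 \sqrt{5}$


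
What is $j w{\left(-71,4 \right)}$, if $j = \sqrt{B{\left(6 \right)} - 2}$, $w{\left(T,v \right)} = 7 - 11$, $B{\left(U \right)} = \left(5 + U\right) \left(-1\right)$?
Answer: $- 4 i \sqrt{13} \approx - 14.422 i$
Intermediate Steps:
$B{\left(U \right)} = -5 - U$
$w{\left(T,v \right)} = -4$
$j = i \sqrt{13}$ ($j = \sqrt{\left(-5 - 6\right) - 2} = \sqrt{-11 - 2} = \sqrt{-13} = i \sqrt{13} \approx 3.6056 i$)
$j w{\left(-71,4 \right)} = i \sqrt{13} \left(-4\right) = - 4 i \sqrt{13}$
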